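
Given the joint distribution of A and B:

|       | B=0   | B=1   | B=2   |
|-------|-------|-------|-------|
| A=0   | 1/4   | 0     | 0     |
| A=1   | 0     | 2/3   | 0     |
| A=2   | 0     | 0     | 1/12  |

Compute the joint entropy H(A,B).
H(A,B) = -Σ P(A,B) log₂ P(A,B), summed over the non-zero cells:
H(A,B) = -[(1/4)·log₂(1/4) + (2/3)·log₂(2/3) + (1/12)·log₂(1/12)]
  = 0.5000 + 0.3900 + 0.2987
  = 1.1887 bits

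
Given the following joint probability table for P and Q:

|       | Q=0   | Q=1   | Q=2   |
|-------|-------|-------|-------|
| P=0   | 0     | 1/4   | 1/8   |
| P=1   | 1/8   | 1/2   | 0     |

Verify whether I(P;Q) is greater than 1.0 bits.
Marginal P(P) (row sums):
  P(P=0) = 0 + 1/4 + 1/8 = 3/8
  P(P=1) = 1/8 + 1/2 + 0 = 5/8
Marginal P(Q) (column sums):
  P(Q=0) = 0 + 1/8 = 1/8
  P(Q=1) = 1/4 + 1/2 = 3/4
  P(Q=2) = 1/8 + 0 = 1/8

H(P) = -[(3/8)·log₂(3/8) + (5/8)·log₂(5/8)]
  = 0.5306 + 0.4238
  = 0.9544 bits
H(Q) = -[(1/8)·log₂(1/8) + (3/4)·log₂(3/4) + (1/8)·log₂(1/8)]
  = 0.3750 + 0.3113 + 0.3750
  = 1.0613 bits
H(P,Q) = -[(1/4)·log₂(1/4) + (1/8)·log₂(1/8) + (1/8)·log₂(1/8) + (1/2)·log₂(1/2)]
  = 0.5000 + 0.3750 + 0.3750 + 0.5000
  = 1.7500 bits

I(P;Q) = H(P) + H(Q) - H(P,Q)
  = 0.9544 + 1.0613 - 1.7500
  = 0.2657 bits

No. I(P;Q) = 0.2657 bits, which is ≤ 1.0 bits.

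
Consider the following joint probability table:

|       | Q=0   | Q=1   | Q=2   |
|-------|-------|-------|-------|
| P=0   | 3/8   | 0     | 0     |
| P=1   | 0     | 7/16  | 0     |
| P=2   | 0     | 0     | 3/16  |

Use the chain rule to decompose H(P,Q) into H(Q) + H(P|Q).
By the chain rule: H(P,Q) = H(Q) + H(P|Q)

Marginal P(Q) (column sums):
  P(Q=0) = 3/8 + 0 + 0 = 3/8
  P(Q=1) = 0 + 7/16 + 0 = 7/16
  P(Q=2) = 0 + 0 + 3/16 = 3/16
H(Q) = -[(3/8)·log₂(3/8) + (7/16)·log₂(7/16) + (3/16)·log₂(3/16)]
  = 0.5306 + 0.5218 + 0.4528
  = 1.5052 bits
H(P|Q) = -Σ P(P,Q)·log₂ P(P|Q), where P(P|Q) = P(P,Q) / P(Q)
  (cells with P(P,Q) = 0 contribute 0)
  (P=0,Q=0): P(P|Q) = (3/8)/(3/8) = 1;  -(3/8)·log₂(1) = 0.0000
  (P=1,Q=1): P(P|Q) = (7/16)/(7/16) = 1;  -(7/16)·log₂(1) = 0.0000
  (P=2,Q=2): P(P|Q) = (3/16)/(3/16) = 1;  -(3/16)·log₂(1) = 0.0000
H(P|Q) = 0.0000 + 0.0000 + 0.0000
  = 0.0000 bits

H(P,Q) = H(Q) + H(P|Q) = 1.5052 + 0.0000 = 1.5052 bits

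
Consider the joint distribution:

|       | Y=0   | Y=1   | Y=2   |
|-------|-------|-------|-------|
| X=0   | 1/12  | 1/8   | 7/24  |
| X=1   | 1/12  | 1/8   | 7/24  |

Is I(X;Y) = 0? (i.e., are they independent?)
Marginal P(X) (row sums):
  P(X=0) = 1/12 + 1/8 + 7/24 = 1/2
  P(X=1) = 1/12 + 1/8 + 7/24 = 1/2
Marginal P(Y) (column sums):
  P(Y=0) = 1/12 + 1/12 = 1/6
  P(Y=1) = 1/8 + 1/8 = 1/4
  P(Y=2) = 7/24 + 7/24 = 7/12

X and Y are independent iff P(X=i,Y=j) = P(X=i)·P(Y=j) for every cell.
  P(X=0)·P(Y=0) = 1/2 × 1/6 = 1/12 = P(X=0,Y=0) ✓
  P(X=0)·P(Y=1) = 1/2 × 1/4 = 1/8 = P(X=0,Y=1) ✓
  P(X=0)·P(Y=2) = 1/2 × 7/12 = 7/24 = P(X=0,Y=2) ✓
  P(X=1)·P(Y=0) = 1/2 × 1/6 = 1/12 = P(X=1,Y=0) ✓
  P(X=1)·P(Y=1) = 1/2 × 1/4 = 1/8 = P(X=1,Y=1) ✓
  P(X=1)·P(Y=2) = 1/2 × 7/12 = 7/24 = P(X=1,Y=2) ✓

Yes, X and Y are independent: every cell factors, so I(X;Y) = 0 bits.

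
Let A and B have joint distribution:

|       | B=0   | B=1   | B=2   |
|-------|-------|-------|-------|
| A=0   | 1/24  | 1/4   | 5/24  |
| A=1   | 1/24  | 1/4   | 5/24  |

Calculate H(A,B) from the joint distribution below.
H(A,B) = -Σ P(A,B) log₂ P(A,B), summed over the non-zero cells:
H(A,B) = -[(1/24)·log₂(1/24) + (1/4)·log₂(1/4) + (5/24)·log₂(5/24) + (1/24)·log₂(1/24) + (1/4)·log₂(1/4) + (5/24)·log₂(5/24)]
  = 0.1910 + 0.5000 + 0.4715 + 0.1910 + 0.5000 + 0.4715
  = 2.3250 bits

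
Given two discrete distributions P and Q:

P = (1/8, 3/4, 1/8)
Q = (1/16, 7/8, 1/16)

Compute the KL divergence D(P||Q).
D(P||Q) = Σ P(i) log₂(P(i)/Q(i))
  i=0: (1/8) × log₂((1/8)/(1/16)) = (1/8) × log₂(2) = 0.1250
  i=1: (3/4) × log₂((3/4)/(7/8)) = (3/4) × log₂(6/7) = -0.1668
  i=2: (1/8) × log₂((1/8)/(1/16)) = (1/8) × log₂(2) = 0.1250
D(P||Q) = 0.1250 - 0.1668 + 0.1250
  = 0.0832 bits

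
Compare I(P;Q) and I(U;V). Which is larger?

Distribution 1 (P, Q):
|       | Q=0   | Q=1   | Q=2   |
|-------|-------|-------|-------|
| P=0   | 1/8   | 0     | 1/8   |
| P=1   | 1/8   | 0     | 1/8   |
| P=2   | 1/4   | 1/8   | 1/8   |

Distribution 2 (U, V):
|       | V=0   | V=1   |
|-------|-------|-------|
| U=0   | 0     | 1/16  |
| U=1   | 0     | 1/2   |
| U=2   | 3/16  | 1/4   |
Distribution 1 (P, Q):
Marginal P(P) (row sums):
  P(P=0) = 1/8 + 0 + 1/8 = 1/4
  P(P=1) = 1/8 + 0 + 1/8 = 1/4
  P(P=2) = 1/4 + 1/8 + 1/8 = 1/2
Marginal P(Q) (column sums):
  P(Q=0) = 1/8 + 1/8 + 1/4 = 1/2
  P(Q=1) = 0 + 0 + 1/8 = 1/8
  P(Q=2) = 1/8 + 1/8 + 1/8 = 3/8

H(P) = -[(1/4)·log₂(1/4) + (1/4)·log₂(1/4) + (1/2)·log₂(1/2)]
  = 0.5000 + 0.5000 + 0.5000
  = 1.5000 bits
H(Q) = -[(1/2)·log₂(1/2) + (1/8)·log₂(1/8) + (3/8)·log₂(3/8)]
  = 0.5000 + 0.3750 + 0.5306
  = 1.4056 bits
H(P,Q) = -[(1/8)·log₂(1/8) + (1/8)·log₂(1/8) + (1/8)·log₂(1/8) + (1/8)·log₂(1/8) + (1/4)·log₂(1/4) + (1/8)·log₂(1/8) + (1/8)·log₂(1/8)]
  = 0.3750 + 0.3750 + 0.3750 + 0.3750 + 0.5000 + 0.3750 + 0.3750
  = 2.7500 bits

I(P;Q) = H(P) + H(Q) - H(P,Q)
  = 1.5000 + 1.4056 - 2.7500
  = 0.1556 bits

Distribution 2 (U, V):
Marginal P(U) (row sums):
  P(U=0) = 0 + 1/16 = 1/16
  P(U=1) = 0 + 1/2 = 1/2
  P(U=2) = 3/16 + 1/4 = 7/16
Marginal P(V) (column sums):
  P(V=0) = 0 + 0 + 3/16 = 3/16
  P(V=1) = 1/16 + 1/2 + 1/4 = 13/16

H(U) = -[(1/16)·log₂(1/16) + (1/2)·log₂(1/2) + (7/16)·log₂(7/16)]
  = 0.2500 + 0.5000 + 0.5218
  = 1.2718 bits
H(V) = -[(3/16)·log₂(3/16) + (13/16)·log₂(13/16)]
  = 0.4528 + 0.2434
  = 0.6962 bits
H(U,V) = -[(1/16)·log₂(1/16) + (1/2)·log₂(1/2) + (3/16)·log₂(3/16) + (1/4)·log₂(1/4)]
  = 0.2500 + 0.5000 + 0.4528 + 0.5000
  = 1.7028 bits

I(U;V) = H(U) + H(V) - H(U,V)
  = 1.2718 + 0.6962 - 1.7028
  = 0.2652 bits

I(U;V) = 0.2652 bits > I(P;Q) = 0.1556 bits, so (U, V) has the higher mutual information (stronger dependence).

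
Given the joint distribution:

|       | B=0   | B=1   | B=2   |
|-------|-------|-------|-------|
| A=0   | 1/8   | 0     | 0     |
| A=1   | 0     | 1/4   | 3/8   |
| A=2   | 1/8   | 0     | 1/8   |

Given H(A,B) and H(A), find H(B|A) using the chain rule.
From the chain rule: H(A,B) = H(A) + H(B|A)
Therefore: H(B|A) = H(A,B) - H(A)

H(A,B) = -[(1/8)·log₂(1/8) + (1/4)·log₂(1/4) + (3/8)·log₂(3/8) + (1/8)·log₂(1/8) + (1/8)·log₂(1/8)]
  = 0.3750 + 0.5000 + 0.5306 + 0.3750 + 0.3750
  = 2.1556 bits
Marginal P(A) (row sums):
  P(A=0) = 1/8 + 0 + 0 = 1/8
  P(A=1) = 0 + 1/4 + 3/8 = 5/8
  P(A=2) = 1/8 + 0 + 1/8 = 1/4
H(A) = -[(1/8)·log₂(1/8) + (5/8)·log₂(5/8) + (1/4)·log₂(1/4)]
  = 0.3750 + 0.4238 + 0.5000
  = 1.2988 bits

H(B|A) = 2.1556 - 1.2988 = 0.8568 bits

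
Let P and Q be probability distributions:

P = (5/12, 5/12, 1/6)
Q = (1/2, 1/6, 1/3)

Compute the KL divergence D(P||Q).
D(P||Q) = Σ P(i) log₂(P(i)/Q(i))
  i=0: (5/12) × log₂((5/12)/(1/2)) = (5/12) × log₂(5/6) = -0.1096
  i=1: (5/12) × log₂((5/12)/(1/6)) = (5/12) × log₂(5/2) = 0.5508
  i=2: (1/6) × log₂((1/6)/(1/3)) = (1/6) × log₂(1/2) = -0.1667
D(P||Q) = -0.1096 + 0.5508 - 0.1667
  = 0.2745 bits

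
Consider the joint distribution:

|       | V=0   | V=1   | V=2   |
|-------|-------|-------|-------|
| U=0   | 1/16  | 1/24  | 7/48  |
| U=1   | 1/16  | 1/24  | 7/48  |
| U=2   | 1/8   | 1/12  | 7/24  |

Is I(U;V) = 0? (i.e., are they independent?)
Marginal P(U) (row sums):
  P(U=0) = 1/16 + 1/24 + 7/48 = 1/4
  P(U=1) = 1/16 + 1/24 + 7/48 = 1/4
  P(U=2) = 1/8 + 1/12 + 7/24 = 1/2
Marginal P(V) (column sums):
  P(V=0) = 1/16 + 1/16 + 1/8 = 1/4
  P(V=1) = 1/24 + 1/24 + 1/12 = 1/6
  P(V=2) = 7/48 + 7/48 + 7/24 = 7/12

U and V are independent iff P(U=i,V=j) = P(U=i)·P(V=j) for every cell.
  P(U=0)·P(V=0) = 1/4 × 1/4 = 1/16 = P(U=0,V=0) ✓
  P(U=0)·P(V=1) = 1/4 × 1/6 = 1/24 = P(U=0,V=1) ✓
  P(U=0)·P(V=2) = 1/4 × 7/12 = 7/48 = P(U=0,V=2) ✓
  P(U=1)·P(V=0) = 1/4 × 1/4 = 1/16 = P(U=1,V=0) ✓
  P(U=1)·P(V=1) = 1/4 × 1/6 = 1/24 = P(U=1,V=1) ✓
  P(U=1)·P(V=2) = 1/4 × 7/12 = 7/48 = P(U=1,V=2) ✓
  P(U=2)·P(V=0) = 1/2 × 1/4 = 1/8 = P(U=2,V=0) ✓
  P(U=2)·P(V=1) = 1/2 × 1/6 = 1/12 = P(U=2,V=1) ✓
  P(U=2)·P(V=2) = 1/2 × 7/12 = 7/24 = P(U=2,V=2) ✓

Yes, U and V are independent: every cell factors, so I(U;V) = 0 bits.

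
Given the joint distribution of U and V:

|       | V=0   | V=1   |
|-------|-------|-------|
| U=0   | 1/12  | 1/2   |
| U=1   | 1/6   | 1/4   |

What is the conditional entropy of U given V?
Marginal P(V) (column sums):
  P(V=0) = 1/12 + 1/6 = 1/4
  P(V=1) = 1/2 + 1/4 = 3/4

H(U|V) = -Σ P(U,V)·log₂ P(U|V), where P(U|V) = P(U,V) / P(V)
  (U=0,V=0): P(U|V) = (1/12)/(1/4) = 1/3;  -(1/12)·log₂(1/3) = 0.1321
  (U=0,V=1): P(U|V) = (1/2)/(3/4) = 2/3;  -(1/2)·log₂(2/3) = 0.2925
  (U=1,V=0): P(U|V) = (1/6)/(1/4) = 2/3;  -(1/6)·log₂(2/3) = 0.0975
  (U=1,V=1): P(U|V) = (1/4)/(3/4) = 1/3;  -(1/4)·log₂(1/3) = 0.3962
H(U|V) = 0.1321 + 0.2925 + 0.0975 + 0.3962
  = 0.9183 bits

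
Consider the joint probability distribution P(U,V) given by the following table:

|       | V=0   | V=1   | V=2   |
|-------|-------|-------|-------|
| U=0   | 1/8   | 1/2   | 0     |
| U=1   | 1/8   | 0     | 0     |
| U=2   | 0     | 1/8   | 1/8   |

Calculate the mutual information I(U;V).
Marginal P(U) (row sums):
  P(U=0) = 1/8 + 1/2 + 0 = 5/8
  P(U=1) = 1/8 + 0 + 0 = 1/8
  P(U=2) = 0 + 1/8 + 1/8 = 1/4
Marginal P(V) (column sums):
  P(V=0) = 1/8 + 1/8 + 0 = 1/4
  P(V=1) = 1/2 + 0 + 1/8 = 5/8
  P(V=2) = 0 + 0 + 1/8 = 1/8

H(U) = -[(5/8)·log₂(5/8) + (1/8)·log₂(1/8) + (1/4)·log₂(1/4)]
  = 0.4238 + 0.3750 + 0.5000
  = 1.2988 bits
H(V) = -[(1/4)·log₂(1/4) + (5/8)·log₂(5/8) + (1/8)·log₂(1/8)]
  = 0.5000 + 0.4238 + 0.3750
  = 1.2988 bits
H(U,V) = -[(1/8)·log₂(1/8) + (1/2)·log₂(1/2) + (1/8)·log₂(1/8) + (1/8)·log₂(1/8) + (1/8)·log₂(1/8)]
  = 0.3750 + 0.5000 + 0.3750 + 0.3750 + 0.3750
  = 2.0000 bits

I(U;V) = H(U) + H(V) - H(U,V)
  = 1.2988 + 1.2988 - 2.0000
  = 0.5976 bits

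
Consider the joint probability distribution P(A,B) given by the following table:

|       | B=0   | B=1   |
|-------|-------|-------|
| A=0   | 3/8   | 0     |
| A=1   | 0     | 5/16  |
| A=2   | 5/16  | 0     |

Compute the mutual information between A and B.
Marginal P(A) (row sums):
  P(A=0) = 3/8 + 0 = 3/8
  P(A=1) = 0 + 5/16 = 5/16
  P(A=2) = 5/16 + 0 = 5/16
Marginal P(B) (column sums):
  P(B=0) = 3/8 + 0 + 5/16 = 11/16
  P(B=1) = 0 + 5/16 + 0 = 5/16

H(A) = -[(3/8)·log₂(3/8) + (5/16)·log₂(5/16) + (5/16)·log₂(5/16)]
  = 0.5306 + 0.5244 + 0.5244
  = 1.5794 bits
H(B) = -[(11/16)·log₂(11/16) + (5/16)·log₂(5/16)]
  = 0.3716 + 0.5244
  = 0.8960 bits
H(A,B) = -[(3/8)·log₂(3/8) + (5/16)·log₂(5/16) + (5/16)·log₂(5/16)]
  = 0.5306 + 0.5244 + 0.5244
  = 1.5794 bits

I(A;B) = H(A) + H(B) - H(A,B)
  = 1.5794 + 0.8960 - 1.5794
  = 0.8960 bits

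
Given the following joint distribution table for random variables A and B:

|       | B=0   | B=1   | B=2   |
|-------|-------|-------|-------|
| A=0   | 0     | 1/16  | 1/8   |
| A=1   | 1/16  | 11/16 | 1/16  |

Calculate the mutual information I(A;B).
Marginal P(A) (row sums):
  P(A=0) = 0 + 1/16 + 1/8 = 3/16
  P(A=1) = 1/16 + 11/16 + 1/16 = 13/16
Marginal P(B) (column sums):
  P(B=0) = 0 + 1/16 = 1/16
  P(B=1) = 1/16 + 11/16 = 3/4
  P(B=2) = 1/8 + 1/16 = 3/16

H(A) = -[(3/16)·log₂(3/16) + (13/16)·log₂(13/16)]
  = 0.4528 + 0.2434
  = 0.6962 bits
H(B) = -[(1/16)·log₂(1/16) + (3/4)·log₂(3/4) + (3/16)·log₂(3/16)]
  = 0.2500 + 0.3113 + 0.4528
  = 1.0141 bits
H(A,B) = -[(1/16)·log₂(1/16) + (1/8)·log₂(1/8) + (1/16)·log₂(1/16) + (11/16)·log₂(11/16) + (1/16)·log₂(1/16)]
  = 0.2500 + 0.3750 + 0.2500 + 0.3716 + 0.2500
  = 1.4966 bits

I(A;B) = H(A) + H(B) - H(A,B)
  = 0.6962 + 1.0141 - 1.4966
  = 0.2137 bits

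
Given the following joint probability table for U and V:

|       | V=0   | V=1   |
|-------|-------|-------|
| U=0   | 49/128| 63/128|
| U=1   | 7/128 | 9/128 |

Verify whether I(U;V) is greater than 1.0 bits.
Marginal P(U) (row sums):
  P(U=0) = 49/128 + 63/128 = 7/8
  P(U=1) = 7/128 + 9/128 = 1/8
Marginal P(V) (column sums):
  P(V=0) = 49/128 + 7/128 = 7/16
  P(V=1) = 63/128 + 9/128 = 9/16

H(U) = -[(7/8)·log₂(7/8) + (1/8)·log₂(1/8)]
  = 0.1686 + 0.3750
  = 0.5436 bits
H(V) = -[(7/16)·log₂(7/16) + (9/16)·log₂(9/16)]
  = 0.5218 + 0.4669
  = 0.9887 bits
H(U,V) = -[(49/128)·log₂(49/128) + (63/128)·log₂(63/128) + (7/128)·log₂(7/128) + (9/128)·log₂(9/128)]
  = 0.5303 + 0.5034 + 0.2293 + 0.2693
  = 1.5323 bits

I(U;V) = H(U) + H(V) - H(U,V)
  = 0.5436 + 0.9887 - 1.5323
  = 0.0000 bits

No. I(U;V) = 0.0000 bits, which is ≤ 1.0 bits.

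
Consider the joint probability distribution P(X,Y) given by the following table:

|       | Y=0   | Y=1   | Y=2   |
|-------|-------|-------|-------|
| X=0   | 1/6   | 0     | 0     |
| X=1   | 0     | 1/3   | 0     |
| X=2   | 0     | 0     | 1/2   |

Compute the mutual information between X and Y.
Marginal P(X) (row sums):
  P(X=0) = 1/6 + 0 + 0 = 1/6
  P(X=1) = 0 + 1/3 + 0 = 1/3
  P(X=2) = 0 + 0 + 1/2 = 1/2
Marginal P(Y) (column sums):
  P(Y=0) = 1/6 + 0 + 0 = 1/6
  P(Y=1) = 0 + 1/3 + 0 = 1/3
  P(Y=2) = 0 + 0 + 1/2 = 1/2

H(X) = -[(1/6)·log₂(1/6) + (1/3)·log₂(1/3) + (1/2)·log₂(1/2)]
  = 0.4308 + 0.5283 + 0.5000
  = 1.4591 bits
H(Y) = -[(1/6)·log₂(1/6) + (1/3)·log₂(1/3) + (1/2)·log₂(1/2)]
  = 0.4308 + 0.5283 + 0.5000
  = 1.4591 bits
H(X,Y) = -[(1/6)·log₂(1/6) + (1/3)·log₂(1/3) + (1/2)·log₂(1/2)]
  = 0.4308 + 0.5283 + 0.5000
  = 1.4591 bits

I(X;Y) = H(X) + H(Y) - H(X,Y)
  = 1.4591 + 1.4591 - 1.4591
  = 1.4591 bits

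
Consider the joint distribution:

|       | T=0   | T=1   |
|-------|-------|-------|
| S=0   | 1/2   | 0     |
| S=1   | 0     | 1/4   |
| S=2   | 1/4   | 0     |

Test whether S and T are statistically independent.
Marginal P(S) (row sums):
  P(S=0) = 1/2 + 0 = 1/2
  P(S=1) = 0 + 1/4 = 1/4
  P(S=2) = 1/4 + 0 = 1/4
Marginal P(T) (column sums):
  P(T=0) = 1/2 + 0 + 1/4 = 3/4
  P(T=1) = 0 + 1/4 + 0 = 1/4

S and T are independent iff P(S=i,T=j) = P(S=i)·P(T=j) for every cell.
  P(S=0)·P(T=0) = 1/2 × 3/4 = 3/8, but P(S=0,T=0) = 1/2 ✗

No, S and T are not independent. Quantitatively, I(S;T) > 0:

H(S) = -[(1/2)·log₂(1/2) + (1/4)·log₂(1/4) + (1/4)·log₂(1/4)]
  = 0.5000 + 0.5000 + 0.5000
  = 1.5000 bits
H(T) = -[(3/4)·log₂(3/4) + (1/4)·log₂(1/4)]
  = 0.3113 + 0.5000
  = 0.8113 bits
H(S,T) = -[(1/2)·log₂(1/2) + (1/4)·log₂(1/4) + (1/4)·log₂(1/4)]
  = 0.5000 + 0.5000 + 0.5000
  = 1.5000 bits
I(S;T) = H(S) + H(T) - H(S,T) = 1.5000 + 0.8113 - 1.5000 = 0.8113 bits > 0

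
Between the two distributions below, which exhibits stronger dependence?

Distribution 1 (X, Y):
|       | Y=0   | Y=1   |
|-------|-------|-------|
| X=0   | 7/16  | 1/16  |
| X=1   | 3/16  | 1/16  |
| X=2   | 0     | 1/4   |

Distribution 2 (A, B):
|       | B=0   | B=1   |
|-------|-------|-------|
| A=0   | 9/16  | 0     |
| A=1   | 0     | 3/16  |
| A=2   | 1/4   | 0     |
Distribution 1 (X, Y):
Marginal P(X) (row sums):
  P(X=0) = 7/16 + 1/16 = 1/2
  P(X=1) = 3/16 + 1/16 = 1/4
  P(X=2) = 0 + 1/4 = 1/4
Marginal P(Y) (column sums):
  P(Y=0) = 7/16 + 3/16 + 0 = 5/8
  P(Y=1) = 1/16 + 1/16 + 1/4 = 3/8

H(X) = -[(1/2)·log₂(1/2) + (1/4)·log₂(1/4) + (1/4)·log₂(1/4)]
  = 0.5000 + 0.5000 + 0.5000
  = 1.5000 bits
H(Y) = -[(5/8)·log₂(5/8) + (3/8)·log₂(3/8)]
  = 0.4238 + 0.5306
  = 0.9544 bits
H(X,Y) = -[(7/16)·log₂(7/16) + (1/16)·log₂(1/16) + (3/16)·log₂(3/16) + (1/16)·log₂(1/16) + (1/4)·log₂(1/4)]
  = 0.5218 + 0.2500 + 0.4528 + 0.2500 + 0.5000
  = 1.9746 bits

I(X;Y) = H(X) + H(Y) - H(X,Y)
  = 1.5000 + 0.9544 - 1.9746
  = 0.4798 bits

Distribution 2 (A, B):
Marginal P(A) (row sums):
  P(A=0) = 9/16 + 0 = 9/16
  P(A=1) = 0 + 3/16 = 3/16
  P(A=2) = 1/4 + 0 = 1/4
Marginal P(B) (column sums):
  P(B=0) = 9/16 + 0 + 1/4 = 13/16
  P(B=1) = 0 + 3/16 + 0 = 3/16

H(A) = -[(9/16)·log₂(9/16) + (3/16)·log₂(3/16) + (1/4)·log₂(1/4)]
  = 0.4669 + 0.4528 + 0.5000
  = 1.4197 bits
H(B) = -[(13/16)·log₂(13/16) + (3/16)·log₂(3/16)]
  = 0.2434 + 0.4528
  = 0.6962 bits
H(A,B) = -[(9/16)·log₂(9/16) + (3/16)·log₂(3/16) + (1/4)·log₂(1/4)]
  = 0.4669 + 0.4528 + 0.5000
  = 1.4197 bits

I(A;B) = H(A) + H(B) - H(A,B)
  = 1.4197 + 0.6962 - 1.4197
  = 0.6962 bits

I(A;B) = 0.6962 bits > I(X;Y) = 0.4798 bits, so (A, B) has the higher mutual information (stronger dependence).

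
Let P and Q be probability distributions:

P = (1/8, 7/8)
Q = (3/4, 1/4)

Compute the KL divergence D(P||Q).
D(P||Q) = Σ P(i) log₂(P(i)/Q(i))
  i=0: (1/8) × log₂((1/8)/(3/4)) = (1/8) × log₂(1/6) = -0.3231
  i=1: (7/8) × log₂((7/8)/(1/4)) = (7/8) × log₂(7/2) = 1.5814
D(P||Q) = -0.3231 + 1.5814
  = 1.2583 bits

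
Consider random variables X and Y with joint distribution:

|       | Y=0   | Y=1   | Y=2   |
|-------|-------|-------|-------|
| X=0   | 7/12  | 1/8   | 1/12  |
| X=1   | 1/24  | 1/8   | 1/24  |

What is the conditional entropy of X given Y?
Marginal P(Y) (column sums):
  P(Y=0) = 7/12 + 1/24 = 5/8
  P(Y=1) = 1/8 + 1/8 = 1/4
  P(Y=2) = 1/12 + 1/24 = 1/8

H(X|Y) = -Σ P(X,Y)·log₂ P(X|Y), where P(X|Y) = P(X,Y) / P(Y)
  (X=0,Y=0): P(X|Y) = (7/12)/(5/8) = 14/15;  -(7/12)·log₂(14/15) = 0.0581
  (X=0,Y=1): P(X|Y) = (1/8)/(1/4) = 1/2;  -(1/8)·log₂(1/2) = 0.1250
  (X=0,Y=2): P(X|Y) = (1/12)/(1/8) = 2/3;  -(1/12)·log₂(2/3) = 0.0487
  (X=1,Y=0): P(X|Y) = (1/24)/(5/8) = 1/15;  -(1/24)·log₂(1/15) = 0.1628
  (X=1,Y=1): P(X|Y) = (1/8)/(1/4) = 1/2;  -(1/8)·log₂(1/2) = 0.1250
  (X=1,Y=2): P(X|Y) = (1/24)/(1/8) = 1/3;  -(1/24)·log₂(1/3) = 0.0660
H(X|Y) = 0.0581 + 0.1250 + 0.0487 + 0.1628 + 0.1250 + 0.0660
  = 0.5856 bits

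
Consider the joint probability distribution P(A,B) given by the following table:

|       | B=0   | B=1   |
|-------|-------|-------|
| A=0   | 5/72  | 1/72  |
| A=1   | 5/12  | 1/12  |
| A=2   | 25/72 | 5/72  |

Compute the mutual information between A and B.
Marginal P(A) (row sums):
  P(A=0) = 5/72 + 1/72 = 1/12
  P(A=1) = 5/12 + 1/12 = 1/2
  P(A=2) = 25/72 + 5/72 = 5/12
Marginal P(B) (column sums):
  P(B=0) = 5/72 + 5/12 + 25/72 = 5/6
  P(B=1) = 1/72 + 1/12 + 5/72 = 1/6

H(A) = -[(1/12)·log₂(1/12) + (1/2)·log₂(1/2) + (5/12)·log₂(5/12)]
  = 0.2987 + 0.5000 + 0.5263
  = 1.3250 bits
H(B) = -[(5/6)·log₂(5/6) + (1/6)·log₂(1/6)]
  = 0.2192 + 0.4308
  = 0.6500 bits
H(A,B) = -[(5/72)·log₂(5/72) + (1/72)·log₂(1/72) + (5/12)·log₂(5/12) + (1/12)·log₂(1/12) + (25/72)·log₂(25/72) + (5/72)·log₂(5/72)]
  = 0.2672 + 0.0857 + 0.5263 + 0.2987 + 0.5299 + 0.2672
  = 1.9750 bits

I(A;B) = H(A) + H(B) - H(A,B)
  = 1.3250 + 0.6500 - 1.9750
  = 0.0000 bits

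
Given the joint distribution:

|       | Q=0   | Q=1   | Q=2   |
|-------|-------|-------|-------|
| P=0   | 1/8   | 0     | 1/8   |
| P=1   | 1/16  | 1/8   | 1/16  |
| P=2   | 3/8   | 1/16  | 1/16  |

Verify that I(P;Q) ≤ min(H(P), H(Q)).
Marginal P(P) (row sums):
  P(P=0) = 1/8 + 0 + 1/8 = 1/4
  P(P=1) = 1/16 + 1/8 + 1/16 = 1/4
  P(P=2) = 3/8 + 1/16 + 1/16 = 1/2
Marginal P(Q) (column sums):
  P(Q=0) = 1/8 + 1/16 + 3/8 = 9/16
  P(Q=1) = 0 + 1/8 + 1/16 = 3/16
  P(Q=2) = 1/8 + 1/16 + 1/16 = 1/4

H(P) = -[(1/4)·log₂(1/4) + (1/4)·log₂(1/4) + (1/2)·log₂(1/2)]
  = 0.5000 + 0.5000 + 0.5000
  = 1.5000 bits
H(Q) = -[(9/16)·log₂(9/16) + (3/16)·log₂(3/16) + (1/4)·log₂(1/4)]
  = 0.4669 + 0.4528 + 0.5000
  = 1.4197 bits
H(P,Q) = -[(1/8)·log₂(1/8) + (1/8)·log₂(1/8) + (1/16)·log₂(1/16) + (1/8)·log₂(1/8) + (1/16)·log₂(1/16) + (3/8)·log₂(3/8) + (1/16)·log₂(1/16) + (1/16)·log₂(1/16)]
  = 0.3750 + 0.3750 + 0.2500 + 0.3750 + 0.2500 + 0.5306 + 0.2500 + 0.2500
  = 2.6556 bits

I(P;Q) = H(P) + H(Q) - H(P,Q)
  = 1.5000 + 1.4197 - 2.6556
  = 0.2641 bits

min(H(P), H(Q)) = min(1.5000, 1.4197) = 1.4197 bits
Since 0.2641 ≤ 1.4197, the bound is satisfied ✓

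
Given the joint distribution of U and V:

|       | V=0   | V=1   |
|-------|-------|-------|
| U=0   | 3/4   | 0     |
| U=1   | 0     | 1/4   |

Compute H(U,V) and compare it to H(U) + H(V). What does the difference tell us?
Marginal P(U) (row sums):
  P(U=0) = 3/4 + 0 = 3/4
  P(U=1) = 0 + 1/4 = 1/4
Marginal P(V) (column sums):
  P(V=0) = 3/4 + 0 = 3/4
  P(V=1) = 0 + 1/4 = 1/4

H(U,V) = -[(3/4)·log₂(3/4) + (1/4)·log₂(1/4)]
  = 0.3113 + 0.5000
  = 0.8113 bits
H(U) = -[(3/4)·log₂(3/4) + (1/4)·log₂(1/4)]
  = 0.3113 + 0.5000
  = 0.8113 bits
H(V) = -[(3/4)·log₂(3/4) + (1/4)·log₂(1/4)]
  = 0.3113 + 0.5000
  = 0.8113 bits

H(U) + H(V) = 0.8113 + 0.8113 = 1.6226 bits
Difference: H(U) + H(V) - H(U,V) = 1.6226 - 0.8113 = 0.8113 bits = I(U;V)

The difference is the mutual information; it is positive here, so U and V are dependent (knowing one reduces uncertainty about the other by 0.8113 bits).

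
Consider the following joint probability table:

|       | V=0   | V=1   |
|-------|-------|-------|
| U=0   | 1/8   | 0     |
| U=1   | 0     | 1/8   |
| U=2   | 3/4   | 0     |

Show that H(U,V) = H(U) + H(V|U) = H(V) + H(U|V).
Marginal P(U) (row sums):
  P(U=0) = 1/8 + 0 = 1/8
  P(U=1) = 0 + 1/8 = 1/8
  P(U=2) = 3/4 + 0 = 3/4
Marginal P(V) (column sums):
  P(V=0) = 1/8 + 0 + 3/4 = 7/8
  P(V=1) = 0 + 1/8 + 0 = 1/8

Decomposition 1: H(U) + H(V|U)
H(U) = -[(1/8)·log₂(1/8) + (1/8)·log₂(1/8) + (3/4)·log₂(3/4)]
  = 0.3750 + 0.3750 + 0.3113
  = 1.0613 bits
H(V|U) = -Σ P(U,V)·log₂ P(V|U), where P(V|U) = P(U,V) / P(U)
  (cells with P(U,V) = 0 contribute 0)
  (U=0,V=0): P(V|U) = (1/8)/(1/8) = 1;  -(1/8)·log₂(1) = 0.0000
  (U=1,V=1): P(V|U) = (1/8)/(1/8) = 1;  -(1/8)·log₂(1) = 0.0000
  (U=2,V=0): P(V|U) = (3/4)/(3/4) = 1;  -(3/4)·log₂(1) = 0.0000
H(V|U) = 0.0000 + 0.0000 + 0.0000
  = 0.0000 bits
H(U) + H(V|U) = 1.0613 + 0.0000 = 1.0613 bits

Decomposition 2: H(V) + H(U|V)
H(V) = -[(7/8)·log₂(7/8) + (1/8)·log₂(1/8)]
  = 0.1686 + 0.3750
  = 0.5436 bits
H(U|V) = -Σ P(U,V)·log₂ P(U|V), where P(U|V) = P(U,V) / P(V)
  (cells with P(U,V) = 0 contribute 0)
  (U=0,V=0): P(U|V) = (1/8)/(7/8) = 1/7;  -(1/8)·log₂(1/7) = 0.3509
  (U=1,V=1): P(U|V) = (1/8)/(1/8) = 1;  -(1/8)·log₂(1) = 0.0000
  (U=2,V=0): P(U|V) = (3/4)/(7/8) = 6/7;  -(3/4)·log₂(6/7) = 0.1668
H(U|V) = 0.3509 + 0.0000 + 0.1668
  = 0.5177 bits
H(V) + H(U|V) = 0.5436 + 0.5177 = 1.0613 bits

Direct computation of the joint entropy:
H(U,V) = -[(1/8)·log₂(1/8) + (1/8)·log₂(1/8) + (3/4)·log₂(3/4)]
  = 0.3750 + 0.3750 + 0.3113
  = 1.0613 bits

All three agree: H(U,V) = 1.0613 bits ✓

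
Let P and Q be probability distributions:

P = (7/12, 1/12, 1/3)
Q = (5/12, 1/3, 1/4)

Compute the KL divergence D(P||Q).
D(P||Q) = Σ P(i) log₂(P(i)/Q(i))
  i=0: (7/12) × log₂((7/12)/(5/12)) = (7/12) × log₂(7/5) = 0.2832
  i=1: (1/12) × log₂((1/12)/(1/3)) = (1/12) × log₂(1/4) = -0.1667
  i=2: (1/3) × log₂((1/3)/(1/4)) = (1/3) × log₂(4/3) = 0.1383
D(P||Q) = 0.2832 - 0.1667 + 0.1383
  = 0.2548 bits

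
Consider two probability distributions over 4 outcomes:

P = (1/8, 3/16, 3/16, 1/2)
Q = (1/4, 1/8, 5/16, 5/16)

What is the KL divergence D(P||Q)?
D(P||Q) = Σ P(i) log₂(P(i)/Q(i))
  i=0: (1/8) × log₂((1/8)/(1/4)) = (1/8) × log₂(1/2) = -0.1250
  i=1: (3/16) × log₂((3/16)/(1/8)) = (3/16) × log₂(3/2) = 0.1097
  i=2: (3/16) × log₂((3/16)/(5/16)) = (3/16) × log₂(3/5) = -0.1382
  i=3: (1/2) × log₂((1/2)/(5/16)) = (1/2) × log₂(8/5) = 0.3390
D(P||Q) = -0.1250 + 0.1097 - 0.1382 + 0.3390
  = 0.1855 bits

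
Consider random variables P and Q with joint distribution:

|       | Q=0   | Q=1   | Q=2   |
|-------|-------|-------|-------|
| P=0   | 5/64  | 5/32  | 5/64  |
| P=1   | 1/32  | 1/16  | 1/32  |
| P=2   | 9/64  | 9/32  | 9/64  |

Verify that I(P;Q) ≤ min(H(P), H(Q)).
Marginal P(P) (row sums):
  P(P=0) = 5/64 + 5/32 + 5/64 = 5/16
  P(P=1) = 1/32 + 1/16 + 1/32 = 1/8
  P(P=2) = 9/64 + 9/32 + 9/64 = 9/16
Marginal P(Q) (column sums):
  P(Q=0) = 5/64 + 1/32 + 9/64 = 1/4
  P(Q=1) = 5/32 + 1/16 + 9/32 = 1/2
  P(Q=2) = 5/64 + 1/32 + 9/64 = 1/4

H(P) = -[(5/16)·log₂(5/16) + (1/8)·log₂(1/8) + (9/16)·log₂(9/16)]
  = 0.5244 + 0.3750 + 0.4669
  = 1.3663 bits
H(Q) = -[(1/4)·log₂(1/4) + (1/2)·log₂(1/2) + (1/4)·log₂(1/4)]
  = 0.5000 + 0.5000 + 0.5000
  = 1.5000 bits
H(P,Q) = -[(5/64)·log₂(5/64) + (5/32)·log₂(5/32) + (5/64)·log₂(5/64) + (1/32)·log₂(1/32) + (1/16)·log₂(1/16) + (1/32)·log₂(1/32) + (9/64)·log₂(9/64) + (9/32)·log₂(9/32) + (9/64)·log₂(9/64)]
  = 0.2873 + 0.4184 + 0.2873 + 0.1563 + 0.2500 + 0.1563 + 0.3980 + 0.5147 + 0.3980
  = 2.8663 bits

I(P;Q) = H(P) + H(Q) - H(P,Q)
  = 1.3663 + 1.5000 - 2.8663
  = 0.0000 bits

min(H(P), H(Q)) = min(1.3663, 1.5000) = 1.3663 bits
Since 0.0000 ≤ 1.3663, the bound is satisfied ✓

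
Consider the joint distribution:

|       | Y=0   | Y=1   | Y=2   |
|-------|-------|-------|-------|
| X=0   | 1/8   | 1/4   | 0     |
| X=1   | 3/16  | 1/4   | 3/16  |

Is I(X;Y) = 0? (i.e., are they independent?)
Marginal P(X) (row sums):
  P(X=0) = 1/8 + 1/4 + 0 = 3/8
  P(X=1) = 3/16 + 1/4 + 3/16 = 5/8
Marginal P(Y) (column sums):
  P(Y=0) = 1/8 + 3/16 = 5/16
  P(Y=1) = 1/4 + 1/4 = 1/2
  P(Y=2) = 0 + 3/16 = 3/16

X and Y are independent iff P(X=i,Y=j) = P(X=i)·P(Y=j) for every cell.
  P(X=0)·P(Y=0) = 3/8 × 5/16 = 15/128, but P(X=0,Y=0) = 1/8 ✗

No, X and Y are not independent. Quantitatively, I(X;Y) > 0:

H(X) = -[(3/8)·log₂(3/8) + (5/8)·log₂(5/8)]
  = 0.5306 + 0.4238
  = 0.9544 bits
H(Y) = -[(5/16)·log₂(5/16) + (1/2)·log₂(1/2) + (3/16)·log₂(3/16)]
  = 0.5244 + 0.5000 + 0.4528
  = 1.4772 bits
H(X,Y) = -[(1/8)·log₂(1/8) + (1/4)·log₂(1/4) + (3/16)·log₂(3/16) + (1/4)·log₂(1/4) + (3/16)·log₂(3/16)]
  = 0.3750 + 0.5000 + 0.4528 + 0.5000 + 0.4528
  = 2.2806 bits
I(X;Y) = H(X) + H(Y) - H(X,Y) = 0.9544 + 1.4772 - 2.2806 = 0.1510 bits > 0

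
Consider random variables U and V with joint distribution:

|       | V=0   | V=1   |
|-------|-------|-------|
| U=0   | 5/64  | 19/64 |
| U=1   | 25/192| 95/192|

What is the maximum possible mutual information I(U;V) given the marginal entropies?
The upper bound on mutual information is I(U;V) ≤ min(H(U), H(V)).

Marginal P(U) (row sums):
  P(U=0) = 5/64 + 19/64 = 3/8
  P(U=1) = 25/192 + 95/192 = 5/8
Marginal P(V) (column sums):
  P(V=0) = 5/64 + 25/192 = 5/24
  P(V=1) = 19/64 + 95/192 = 19/24

H(U) = -[(3/8)·log₂(3/8) + (5/8)·log₂(5/8)]
  = 0.5306 + 0.4238
  = 0.9544 bits
H(V) = -[(5/24)·log₂(5/24) + (19/24)·log₂(19/24)]
  = 0.4715 + 0.2668
  = 0.7383 bits

Maximum possible I(U;V) = min(0.9544, 0.7383) = 0.7383 bits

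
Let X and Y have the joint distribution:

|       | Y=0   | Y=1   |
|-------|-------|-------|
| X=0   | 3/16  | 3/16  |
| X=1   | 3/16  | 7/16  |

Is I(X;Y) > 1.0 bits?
Marginal P(X) (row sums):
  P(X=0) = 3/16 + 3/16 = 3/8
  P(X=1) = 3/16 + 7/16 = 5/8
Marginal P(Y) (column sums):
  P(Y=0) = 3/16 + 3/16 = 3/8
  P(Y=1) = 3/16 + 7/16 = 5/8

H(X) = -[(3/8)·log₂(3/8) + (5/8)·log₂(5/8)]
  = 0.5306 + 0.4238
  = 0.9544 bits
H(Y) = -[(3/8)·log₂(3/8) + (5/8)·log₂(5/8)]
  = 0.5306 + 0.4238
  = 0.9544 bits
H(X,Y) = -[(3/16)·log₂(3/16) + (3/16)·log₂(3/16) + (3/16)·log₂(3/16) + (7/16)·log₂(7/16)]
  = 0.4528 + 0.4528 + 0.4528 + 0.5218
  = 1.8802 bits

I(X;Y) = H(X) + H(Y) - H(X,Y)
  = 0.9544 + 0.9544 - 1.8802
  = 0.0286 bits

No. I(X;Y) = 0.0286 bits, which is ≤ 1.0 bits.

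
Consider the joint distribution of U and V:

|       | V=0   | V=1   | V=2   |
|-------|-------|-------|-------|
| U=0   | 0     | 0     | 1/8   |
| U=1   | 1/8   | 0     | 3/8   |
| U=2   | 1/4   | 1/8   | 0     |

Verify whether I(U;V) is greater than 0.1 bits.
Marginal P(U) (row sums):
  P(U=0) = 0 + 0 + 1/8 = 1/8
  P(U=1) = 1/8 + 0 + 3/8 = 1/2
  P(U=2) = 1/4 + 1/8 + 0 = 3/8
Marginal P(V) (column sums):
  P(V=0) = 0 + 1/8 + 1/4 = 3/8
  P(V=1) = 0 + 0 + 1/8 = 1/8
  P(V=2) = 1/8 + 3/8 + 0 = 1/2

H(U) = -[(1/8)·log₂(1/8) + (1/2)·log₂(1/2) + (3/8)·log₂(3/8)]
  = 0.3750 + 0.5000 + 0.5306
  = 1.4056 bits
H(V) = -[(3/8)·log₂(3/8) + (1/8)·log₂(1/8) + (1/2)·log₂(1/2)]
  = 0.5306 + 0.3750 + 0.5000
  = 1.4056 bits
H(U,V) = -[(1/8)·log₂(1/8) + (1/8)·log₂(1/8) + (3/8)·log₂(3/8) + (1/4)·log₂(1/4) + (1/8)·log₂(1/8)]
  = 0.3750 + 0.3750 + 0.5306 + 0.5000 + 0.3750
  = 2.1556 bits

I(U;V) = H(U) + H(V) - H(U,V)
  = 1.4056 + 1.4056 - 2.1556
  = 0.6556 bits

Yes. I(U;V) = 0.6556 bits, which is > 0.1 bits.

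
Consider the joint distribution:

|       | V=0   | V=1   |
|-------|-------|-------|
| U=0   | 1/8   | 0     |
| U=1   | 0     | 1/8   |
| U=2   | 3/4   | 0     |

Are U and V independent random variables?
Marginal P(U) (row sums):
  P(U=0) = 1/8 + 0 = 1/8
  P(U=1) = 0 + 1/8 = 1/8
  P(U=2) = 3/4 + 0 = 3/4
Marginal P(V) (column sums):
  P(V=0) = 1/8 + 0 + 3/4 = 7/8
  P(V=1) = 0 + 1/8 + 0 = 1/8

U and V are independent iff P(U=i,V=j) = P(U=i)·P(V=j) for every cell.
  P(U=0)·P(V=0) = 1/8 × 7/8 = 7/64, but P(U=0,V=0) = 1/8 ✗

No, U and V are not independent. Quantitatively, I(U;V) > 0:

H(U) = -[(1/8)·log₂(1/8) + (1/8)·log₂(1/8) + (3/4)·log₂(3/4)]
  = 0.3750 + 0.3750 + 0.3113
  = 1.0613 bits
H(V) = -[(7/8)·log₂(7/8) + (1/8)·log₂(1/8)]
  = 0.1686 + 0.3750
  = 0.5436 bits
H(U,V) = -[(1/8)·log₂(1/8) + (1/8)·log₂(1/8) + (3/4)·log₂(3/4)]
  = 0.3750 + 0.3750 + 0.3113
  = 1.0613 bits
I(U;V) = H(U) + H(V) - H(U,V) = 1.0613 + 0.5436 - 1.0613 = 0.5436 bits > 0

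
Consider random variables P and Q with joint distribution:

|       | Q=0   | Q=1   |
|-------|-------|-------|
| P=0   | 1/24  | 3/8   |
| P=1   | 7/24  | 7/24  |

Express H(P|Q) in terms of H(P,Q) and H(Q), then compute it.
H(P|Q) = H(P,Q) - H(Q)

Marginal P(Q) (column sums):
  P(Q=0) = 1/24 + 7/24 = 1/3
  P(Q=1) = 3/8 + 7/24 = 2/3

H(P,Q) = -[(1/24)·log₂(1/24) + (3/8)·log₂(3/8) + (7/24)·log₂(7/24) + (7/24)·log₂(7/24)]
  = 0.1910 + 0.5306 + 0.5185 + 0.5185
  = 1.7586 bits
H(Q) = -[(1/3)·log₂(1/3) + (2/3)·log₂(2/3)]
  = 0.5283 + 0.3900
  = 0.9183 bits

H(P|Q) = 1.7586 - 0.9183 = 0.8403 bits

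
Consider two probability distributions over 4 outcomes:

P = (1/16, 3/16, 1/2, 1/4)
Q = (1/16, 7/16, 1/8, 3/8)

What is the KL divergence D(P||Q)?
D(P||Q) = Σ P(i) log₂(P(i)/Q(i))
  i=0: (1/16) × log₂((1/16)/(1/16)) = (1/16) × log₂(1) = 0.0000
  i=1: (3/16) × log₂((3/16)/(7/16)) = (3/16) × log₂(3/7) = -0.2292
  i=2: (1/2) × log₂((1/2)/(1/8)) = (1/2) × log₂(4) = 1.0000
  i=3: (1/4) × log₂((1/4)/(3/8)) = (1/4) × log₂(2/3) = -0.1462
D(P||Q) = 0.0000 - 0.2292 + 1.0000 - 0.1462
  = 0.6246 bits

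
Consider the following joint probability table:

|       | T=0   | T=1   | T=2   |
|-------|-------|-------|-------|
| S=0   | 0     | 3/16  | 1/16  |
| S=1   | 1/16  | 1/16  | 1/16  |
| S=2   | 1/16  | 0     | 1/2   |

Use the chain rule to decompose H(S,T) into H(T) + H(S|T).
By the chain rule: H(S,T) = H(T) + H(S|T)

Marginal P(T) (column sums):
  P(T=0) = 0 + 1/16 + 1/16 = 1/8
  P(T=1) = 3/16 + 1/16 + 0 = 1/4
  P(T=2) = 1/16 + 1/16 + 1/2 = 5/8
H(T) = -[(1/8)·log₂(1/8) + (1/4)·log₂(1/4) + (5/8)·log₂(5/8)]
  = 0.3750 + 0.5000 + 0.4238
  = 1.2988 bits
H(S|T) = -Σ P(S,T)·log₂ P(S|T), where P(S|T) = P(S,T) / P(T)
  (cells with P(S,T) = 0 contribute 0)
  (S=0,T=1): P(S|T) = (3/16)/(1/4) = 3/4;  -(3/16)·log₂(3/4) = 0.0778
  (S=0,T=2): P(S|T) = (1/16)/(5/8) = 1/10;  -(1/16)·log₂(1/10) = 0.2076
  (S=1,T=0): P(S|T) = (1/16)/(1/8) = 1/2;  -(1/16)·log₂(1/2) = 0.0625
  (S=1,T=1): P(S|T) = (1/16)/(1/4) = 1/4;  -(1/16)·log₂(1/4) = 0.1250
  (S=1,T=2): P(S|T) = (1/16)/(5/8) = 1/10;  -(1/16)·log₂(1/10) = 0.2076
  (S=2,T=0): P(S|T) = (1/16)/(1/8) = 1/2;  -(1/16)·log₂(1/2) = 0.0625
  (S=2,T=2): P(S|T) = (1/2)/(5/8) = 4/5;  -(1/2)·log₂(4/5) = 0.1610
H(S|T) = 0.0778 + 0.2076 + 0.0625 + 0.1250 + 0.2076 + 0.0625 + 0.1610
  = 0.9040 bits

H(S,T) = H(T) + H(S|T) = 1.2988 + 0.9040 = 2.2028 bits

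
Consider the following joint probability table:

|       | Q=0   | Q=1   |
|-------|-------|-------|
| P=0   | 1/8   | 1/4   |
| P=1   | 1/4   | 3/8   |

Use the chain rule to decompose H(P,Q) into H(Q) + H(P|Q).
By the chain rule: H(P,Q) = H(Q) + H(P|Q)

Marginal P(Q) (column sums):
  P(Q=0) = 1/8 + 1/4 = 3/8
  P(Q=1) = 1/4 + 3/8 = 5/8
H(Q) = -[(3/8)·log₂(3/8) + (5/8)·log₂(5/8)]
  = 0.5306 + 0.4238
  = 0.9544 bits
H(P|Q) = -Σ P(P,Q)·log₂ P(P|Q), where P(P|Q) = P(P,Q) / P(Q)
  (P=0,Q=0): P(P|Q) = (1/8)/(3/8) = 1/3;  -(1/8)·log₂(1/3) = 0.1981
  (P=0,Q=1): P(P|Q) = (1/4)/(5/8) = 2/5;  -(1/4)·log₂(2/5) = 0.3305
  (P=1,Q=0): P(P|Q) = (1/4)/(3/8) = 2/3;  -(1/4)·log₂(2/3) = 0.1462
  (P=1,Q=1): P(P|Q) = (3/8)/(5/8) = 3/5;  -(3/8)·log₂(3/5) = 0.2764
H(P|Q) = 0.1981 + 0.3305 + 0.1462 + 0.2764
  = 0.9512 bits

H(P,Q) = H(Q) + H(P|Q) = 0.9544 + 0.9512 = 1.9056 bits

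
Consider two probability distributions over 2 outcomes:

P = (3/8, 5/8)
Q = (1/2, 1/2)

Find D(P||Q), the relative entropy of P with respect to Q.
D(P||Q) = Σ P(i) log₂(P(i)/Q(i))
  i=0: (3/8) × log₂((3/8)/(1/2)) = (3/8) × log₂(3/4) = -0.1556
  i=1: (5/8) × log₂((5/8)/(1/2)) = (5/8) × log₂(5/4) = 0.2012
D(P||Q) = -0.1556 + 0.2012
  = 0.0456 bits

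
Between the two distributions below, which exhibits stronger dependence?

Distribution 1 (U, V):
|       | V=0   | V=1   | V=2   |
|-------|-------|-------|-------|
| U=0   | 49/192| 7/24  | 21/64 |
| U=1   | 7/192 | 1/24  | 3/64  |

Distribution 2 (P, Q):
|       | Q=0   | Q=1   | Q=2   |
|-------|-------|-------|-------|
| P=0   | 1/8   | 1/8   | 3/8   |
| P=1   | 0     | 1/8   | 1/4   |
Distribution 1 (U, V):
Marginal P(U) (row sums):
  P(U=0) = 49/192 + 7/24 + 21/64 = 7/8
  P(U=1) = 7/192 + 1/24 + 3/64 = 1/8
Marginal P(V) (column sums):
  P(V=0) = 49/192 + 7/192 = 7/24
  P(V=1) = 7/24 + 1/24 = 1/3
  P(V=2) = 21/64 + 3/64 = 3/8

H(U) = -[(7/8)·log₂(7/8) + (1/8)·log₂(1/8)]
  = 0.1686 + 0.3750
  = 0.5436 bits
H(V) = -[(7/24)·log₂(7/24) + (1/3)·log₂(1/3) + (3/8)·log₂(3/8)]
  = 0.5185 + 0.5283 + 0.5306
  = 1.5774 bits
H(U,V) = -[(49/192)·log₂(49/192) + (7/24)·log₂(7/24) + (21/64)·log₂(21/64) + (7/192)·log₂(7/192) + (1/24)·log₂(1/24) + (3/64)·log₂(3/64)]
  = 0.5028 + 0.5185 + 0.5275 + 0.1742 + 0.1910 + 0.2070
  = 2.1210 bits

I(U;V) = H(U) + H(V) - H(U,V)
  = 0.5436 + 1.5774 - 2.1210
  = 0.0000 bits

Distribution 2 (P, Q):
Marginal P(P) (row sums):
  P(P=0) = 1/8 + 1/8 + 3/8 = 5/8
  P(P=1) = 0 + 1/8 + 1/4 = 3/8
Marginal P(Q) (column sums):
  P(Q=0) = 1/8 + 0 = 1/8
  P(Q=1) = 1/8 + 1/8 = 1/4
  P(Q=2) = 3/8 + 1/4 = 5/8

H(P) = -[(5/8)·log₂(5/8) + (3/8)·log₂(3/8)]
  = 0.4238 + 0.5306
  = 0.9544 bits
H(Q) = -[(1/8)·log₂(1/8) + (1/4)·log₂(1/4) + (5/8)·log₂(5/8)]
  = 0.3750 + 0.5000 + 0.4238
  = 1.2988 bits
H(P,Q) = -[(1/8)·log₂(1/8) + (1/8)·log₂(1/8) + (3/8)·log₂(3/8) + (1/8)·log₂(1/8) + (1/4)·log₂(1/4)]
  = 0.3750 + 0.3750 + 0.5306 + 0.3750 + 0.5000
  = 2.1556 bits

I(P;Q) = H(P) + H(Q) - H(P,Q)
  = 0.9544 + 1.2988 - 2.1556
  = 0.0976 bits

I(P;Q) = 0.0976 bits > I(U;V) = 0.0000 bits, so (P, Q) has the higher mutual information (stronger dependence).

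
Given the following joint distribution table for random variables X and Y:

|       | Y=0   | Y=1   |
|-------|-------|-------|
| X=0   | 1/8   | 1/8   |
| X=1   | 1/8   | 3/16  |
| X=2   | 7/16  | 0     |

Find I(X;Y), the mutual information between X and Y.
Marginal P(X) (row sums):
  P(X=0) = 1/8 + 1/8 = 1/4
  P(X=1) = 1/8 + 3/16 = 5/16
  P(X=2) = 7/16 + 0 = 7/16
Marginal P(Y) (column sums):
  P(Y=0) = 1/8 + 1/8 + 7/16 = 11/16
  P(Y=1) = 1/8 + 3/16 + 0 = 5/16

H(X) = -[(1/4)·log₂(1/4) + (5/16)·log₂(5/16) + (7/16)·log₂(7/16)]
  = 0.5000 + 0.5244 + 0.5218
  = 1.5462 bits
H(Y) = -[(11/16)·log₂(11/16) + (5/16)·log₂(5/16)]
  = 0.3716 + 0.5244
  = 0.8960 bits
H(X,Y) = -[(1/8)·log₂(1/8) + (1/8)·log₂(1/8) + (1/8)·log₂(1/8) + (3/16)·log₂(3/16) + (7/16)·log₂(7/16)]
  = 0.3750 + 0.3750 + 0.3750 + 0.4528 + 0.5218
  = 2.0996 bits

I(X;Y) = H(X) + H(Y) - H(X,Y)
  = 1.5462 + 0.8960 - 2.0996
  = 0.3426 bits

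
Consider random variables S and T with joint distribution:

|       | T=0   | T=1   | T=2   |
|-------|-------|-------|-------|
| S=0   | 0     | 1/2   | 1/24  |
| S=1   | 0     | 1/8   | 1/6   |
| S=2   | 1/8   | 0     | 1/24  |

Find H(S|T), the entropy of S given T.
Marginal P(T) (column sums):
  P(T=0) = 0 + 0 + 1/8 = 1/8
  P(T=1) = 1/2 + 1/8 + 0 = 5/8
  P(T=2) = 1/24 + 1/6 + 1/24 = 1/4

H(S|T) = -Σ P(S,T)·log₂ P(S|T), where P(S|T) = P(S,T) / P(T)
  (cells with P(S,T) = 0 contribute 0)
  (S=0,T=1): P(S|T) = (1/2)/(5/8) = 4/5;  -(1/2)·log₂(4/5) = 0.1610
  (S=0,T=2): P(S|T) = (1/24)/(1/4) = 1/6;  -(1/24)·log₂(1/6) = 0.1077
  (S=1,T=1): P(S|T) = (1/8)/(5/8) = 1/5;  -(1/8)·log₂(1/5) = 0.2902
  (S=1,T=2): P(S|T) = (1/6)/(1/4) = 2/3;  -(1/6)·log₂(2/3) = 0.0975
  (S=2,T=0): P(S|T) = (1/8)/(1/8) = 1;  -(1/8)·log₂(1) = 0.0000
  (S=2,T=2): P(S|T) = (1/24)/(1/4) = 1/6;  -(1/24)·log₂(1/6) = 0.1077
H(S|T) = 0.1610 + 0.1077 + 0.2902 + 0.0975 + 0.0000 + 0.1077
  = 0.7641 bits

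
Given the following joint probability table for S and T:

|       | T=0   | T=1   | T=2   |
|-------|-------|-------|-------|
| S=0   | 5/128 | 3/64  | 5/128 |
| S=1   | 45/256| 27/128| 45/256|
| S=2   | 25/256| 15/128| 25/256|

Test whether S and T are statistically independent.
Marginal P(S) (row sums):
  P(S=0) = 5/128 + 3/64 + 5/128 = 1/8
  P(S=1) = 45/256 + 27/128 + 45/256 = 9/16
  P(S=2) = 25/256 + 15/128 + 25/256 = 5/16
Marginal P(T) (column sums):
  P(T=0) = 5/128 + 45/256 + 25/256 = 5/16
  P(T=1) = 3/64 + 27/128 + 15/128 = 3/8
  P(T=2) = 5/128 + 45/256 + 25/256 = 5/16

S and T are independent iff P(S=i,T=j) = P(S=i)·P(T=j) for every cell.
  P(S=0)·P(T=0) = 1/8 × 5/16 = 5/128 = P(S=0,T=0) ✓
  P(S=0)·P(T=1) = 1/8 × 3/8 = 3/64 = P(S=0,T=1) ✓
  P(S=0)·P(T=2) = 1/8 × 5/16 = 5/128 = P(S=0,T=2) ✓
  P(S=1)·P(T=0) = 9/16 × 5/16 = 45/256 = P(S=1,T=0) ✓
  P(S=1)·P(T=1) = 9/16 × 3/8 = 27/128 = P(S=1,T=1) ✓
  P(S=1)·P(T=2) = 9/16 × 5/16 = 45/256 = P(S=1,T=2) ✓
  P(S=2)·P(T=0) = 5/16 × 5/16 = 25/256 = P(S=2,T=0) ✓
  P(S=2)·P(T=1) = 5/16 × 3/8 = 15/128 = P(S=2,T=1) ✓
  P(S=2)·P(T=2) = 5/16 × 5/16 = 25/256 = P(S=2,T=2) ✓

Yes, S and T are independent: every cell factors, so I(S;T) = 0 bits.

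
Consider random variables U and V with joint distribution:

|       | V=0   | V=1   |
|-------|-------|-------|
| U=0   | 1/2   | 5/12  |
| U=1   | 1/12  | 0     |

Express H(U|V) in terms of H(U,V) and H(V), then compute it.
H(U|V) = H(U,V) - H(V)

Marginal P(V) (column sums):
  P(V=0) = 1/2 + 1/12 = 7/12
  P(V=1) = 5/12 + 0 = 5/12

H(U,V) = -[(1/2)·log₂(1/2) + (5/12)·log₂(5/12) + (1/12)·log₂(1/12)]
  = 0.5000 + 0.5263 + 0.2987
  = 1.3250 bits
H(V) = -[(7/12)·log₂(7/12) + (5/12)·log₂(5/12)]
  = 0.4536 + 0.5263
  = 0.9799 bits

H(U|V) = 1.3250 - 0.9799 = 0.3451 bits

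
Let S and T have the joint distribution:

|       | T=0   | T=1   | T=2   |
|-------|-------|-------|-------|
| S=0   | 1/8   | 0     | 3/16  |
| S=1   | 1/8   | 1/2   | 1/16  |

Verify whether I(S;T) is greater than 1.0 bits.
Marginal P(S) (row sums):
  P(S=0) = 1/8 + 0 + 3/16 = 5/16
  P(S=1) = 1/8 + 1/2 + 1/16 = 11/16
Marginal P(T) (column sums):
  P(T=0) = 1/8 + 1/8 = 1/4
  P(T=1) = 0 + 1/2 = 1/2
  P(T=2) = 3/16 + 1/16 = 1/4

H(S) = -[(5/16)·log₂(5/16) + (11/16)·log₂(11/16)]
  = 0.5244 + 0.3716
  = 0.8960 bits
H(T) = -[(1/4)·log₂(1/4) + (1/2)·log₂(1/2) + (1/4)·log₂(1/4)]
  = 0.5000 + 0.5000 + 0.5000
  = 1.5000 bits
H(S,T) = -[(1/8)·log₂(1/8) + (3/16)·log₂(3/16) + (1/8)·log₂(1/8) + (1/2)·log₂(1/2) + (1/16)·log₂(1/16)]
  = 0.3750 + 0.4528 + 0.3750 + 0.5000 + 0.2500
  = 1.9528 bits

I(S;T) = H(S) + H(T) - H(S,T)
  = 0.8960 + 1.5000 - 1.9528
  = 0.4432 bits

No. I(S;T) = 0.4432 bits, which is ≤ 1.0 bits.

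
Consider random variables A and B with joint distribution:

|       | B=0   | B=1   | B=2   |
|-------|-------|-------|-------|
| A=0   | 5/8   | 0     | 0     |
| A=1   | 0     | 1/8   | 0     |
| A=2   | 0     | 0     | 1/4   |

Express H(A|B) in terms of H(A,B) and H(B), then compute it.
H(A|B) = H(A,B) - H(B)

Marginal P(B) (column sums):
  P(B=0) = 5/8 + 0 + 0 = 5/8
  P(B=1) = 0 + 1/8 + 0 = 1/8
  P(B=2) = 0 + 0 + 1/4 = 1/4

H(A,B) = -[(5/8)·log₂(5/8) + (1/8)·log₂(1/8) + (1/4)·log₂(1/4)]
  = 0.4238 + 0.3750 + 0.5000
  = 1.2988 bits
H(B) = -[(5/8)·log₂(5/8) + (1/8)·log₂(1/8) + (1/4)·log₂(1/4)]
  = 0.4238 + 0.3750 + 0.5000
  = 1.2988 bits

H(A|B) = 1.2988 - 1.2988 = 0.0000 bits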